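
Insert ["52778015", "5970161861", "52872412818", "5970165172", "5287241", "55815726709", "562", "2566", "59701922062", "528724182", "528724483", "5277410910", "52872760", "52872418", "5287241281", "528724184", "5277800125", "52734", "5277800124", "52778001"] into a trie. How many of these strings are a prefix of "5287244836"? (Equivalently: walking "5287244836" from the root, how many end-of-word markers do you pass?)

Traverse "5287244836" character by character; count nodes along the way that are marked as word ends.
Prefixes of the query that are stored words: "528724483"
Count: 1

1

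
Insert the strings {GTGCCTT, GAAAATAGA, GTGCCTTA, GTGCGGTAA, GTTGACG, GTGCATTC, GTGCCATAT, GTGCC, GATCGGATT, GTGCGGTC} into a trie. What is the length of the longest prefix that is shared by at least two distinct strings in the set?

7

Equivalently: take the maximum, over all pairs, of their longest common prefix length.
e.g. "GTGCCTT" and "GTGCCTTA" share the prefix "GTGCCTT" of length 7; no pair shares a longer one.
Longest shared-prefix length: 7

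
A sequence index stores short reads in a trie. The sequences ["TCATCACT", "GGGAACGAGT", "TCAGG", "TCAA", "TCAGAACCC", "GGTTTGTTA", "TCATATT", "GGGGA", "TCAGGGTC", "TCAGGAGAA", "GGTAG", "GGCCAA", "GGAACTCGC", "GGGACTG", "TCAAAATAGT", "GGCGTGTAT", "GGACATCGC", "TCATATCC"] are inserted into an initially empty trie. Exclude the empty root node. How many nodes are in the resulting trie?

81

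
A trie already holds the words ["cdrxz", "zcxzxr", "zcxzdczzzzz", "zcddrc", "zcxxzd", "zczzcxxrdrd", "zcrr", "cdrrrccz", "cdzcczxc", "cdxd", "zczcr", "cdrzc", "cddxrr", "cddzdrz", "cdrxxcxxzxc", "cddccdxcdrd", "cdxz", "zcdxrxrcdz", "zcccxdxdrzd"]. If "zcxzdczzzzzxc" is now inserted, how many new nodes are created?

2

The longest prefix of "zcxzdczzzzzxc" already in the trie is "zcxzdczzzzz" (length 11).
Each of the 2 remaining characters creates one node.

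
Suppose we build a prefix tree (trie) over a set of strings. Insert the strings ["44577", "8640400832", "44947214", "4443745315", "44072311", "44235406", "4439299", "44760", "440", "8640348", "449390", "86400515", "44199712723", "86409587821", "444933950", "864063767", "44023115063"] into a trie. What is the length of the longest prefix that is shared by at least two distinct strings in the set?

4

Look for the deepest trie node that still has at least two words in its subtree.
e.g. "86400515" and "8640348" share the prefix "8640" of length 4; no pair shares a longer one.
Longest shared-prefix length: 4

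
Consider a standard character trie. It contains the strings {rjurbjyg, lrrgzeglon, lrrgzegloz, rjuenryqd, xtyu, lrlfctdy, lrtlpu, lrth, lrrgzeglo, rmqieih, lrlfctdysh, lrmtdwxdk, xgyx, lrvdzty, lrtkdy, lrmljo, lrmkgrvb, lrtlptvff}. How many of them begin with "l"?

13

Walk to "l"; the words in its subtree are exactly those with that prefix.
Words under "l": lrlfctdy, lrlfctdysh, lrmkgrvb, lrmljo, lrmtdwxdk, lrrgzeglo, lrrgzeglon, lrrgzegloz, lrth, lrtkdy, lrtlptvff, lrtlpu, lrvdzty
Count: 13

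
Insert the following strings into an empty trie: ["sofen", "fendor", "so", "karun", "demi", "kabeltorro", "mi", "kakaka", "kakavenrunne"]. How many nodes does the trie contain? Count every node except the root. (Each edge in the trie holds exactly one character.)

Count nodes per top-level branch (shared prefixes stored once):
  'd'-branch (demi): 4 nodes
  'f'-branch (fendor): 6 nodes
  'k'-branch (kabeltorro, kakaka, kakavenrunne, karun): 25 nodes
  'm'-branch (mi): 2 nodes
  's'-branch (so, sofen): 5 nodes
Sum: 42

42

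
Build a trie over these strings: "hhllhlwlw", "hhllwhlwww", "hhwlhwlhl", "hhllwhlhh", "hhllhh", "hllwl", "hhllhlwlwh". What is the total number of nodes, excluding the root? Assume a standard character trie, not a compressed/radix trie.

30

Count nodes per top-level branch (shared prefixes stored once):
  'h'-branch (hhllhh, hhllhlwlw, hhllhlwlwh, hhllwhlhh, hhllwhlwww, hhwlhwlhl, hllwl): 30 nodes
Sum: 30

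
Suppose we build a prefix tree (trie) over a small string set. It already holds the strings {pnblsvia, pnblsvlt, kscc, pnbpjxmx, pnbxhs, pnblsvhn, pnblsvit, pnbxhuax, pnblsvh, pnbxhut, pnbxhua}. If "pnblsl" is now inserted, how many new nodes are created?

"pnbls" is already a path in the trie; the remaining "l" must be added.
New nodes needed: |"pnblsl"| − 5 = 6 − 5 = 1.

1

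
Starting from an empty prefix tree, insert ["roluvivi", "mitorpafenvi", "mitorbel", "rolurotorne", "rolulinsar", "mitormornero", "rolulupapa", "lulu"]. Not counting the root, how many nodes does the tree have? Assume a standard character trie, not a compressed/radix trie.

52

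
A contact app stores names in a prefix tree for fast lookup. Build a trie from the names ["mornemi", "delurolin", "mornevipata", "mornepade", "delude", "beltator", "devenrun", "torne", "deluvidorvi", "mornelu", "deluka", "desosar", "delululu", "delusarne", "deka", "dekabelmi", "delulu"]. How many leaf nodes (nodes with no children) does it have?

A leaf is a node with no children — equivalently, the end of a word that is not a proper prefix of any other stored word.
Those words: "beltator", "dekabelmi", "delude", "deluka", "delululu", "delurolin", "delusarne", "deluvidorvi", "desosar", "devenrun", "mornelu", "mornemi", "mornepade", "mornevipata", "torne"
Leaf count: 15

15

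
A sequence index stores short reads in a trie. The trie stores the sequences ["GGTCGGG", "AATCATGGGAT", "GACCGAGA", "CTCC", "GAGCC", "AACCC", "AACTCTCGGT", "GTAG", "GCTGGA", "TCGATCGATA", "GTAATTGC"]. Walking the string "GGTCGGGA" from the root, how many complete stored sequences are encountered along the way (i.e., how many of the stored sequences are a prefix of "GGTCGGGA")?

Walk "GGTCGGGA" from the root; an end-of-word marker is hit whenever a stored word is a prefix of "GGTCGGGA".
Prefixes of the query that are stored words: "GGTCGGG"
Count: 1

1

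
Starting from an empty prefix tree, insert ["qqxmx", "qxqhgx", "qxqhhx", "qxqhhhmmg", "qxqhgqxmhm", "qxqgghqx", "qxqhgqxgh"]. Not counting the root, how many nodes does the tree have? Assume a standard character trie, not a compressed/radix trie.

Trace insertions, counting only characters that open a new branch:
  "qqxmx" → 5 new (q, q, x, m, x)
  "qxqhgx" → prefix "q" already present; 5 new (x, q, h, g, x)
  "qxqhhx" → prefix "qxqh" already present; 2 new (h, x)
  "qxqhhhmmg" → prefix "qxqhh" already present; 4 new (h, m, m, g)
  "qxqhgqxmhm" → prefix "qxqhg" already present; 5 new (q, x, m, h, m)
  "qxqgghqx" → prefix "qxq" already present; 5 new (g, g, h, q, x)
  "qxqhgqxgh" → prefix "qxqhgqx" already present; 2 new (g, h)
Total nodes = 5 + 5 + 2 + 4 + 5 + 5 + 2 = 28

28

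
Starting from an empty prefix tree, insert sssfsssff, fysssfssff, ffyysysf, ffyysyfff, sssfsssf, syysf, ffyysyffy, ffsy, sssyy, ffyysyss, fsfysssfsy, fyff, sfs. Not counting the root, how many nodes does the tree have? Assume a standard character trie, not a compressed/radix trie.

52

Count nodes per top-level branch (shared prefixes stored once):
  'f'-branch (ffsy, ffyysyfff, ffyysyffy, ffyysysf, ffyysyss, fsfysssfsy, fyff, fysssfssff): 35 nodes
  's'-branch (sfs, sssfsssf, sssfsssff, sssyy, syysf): 17 nodes
Sum: 52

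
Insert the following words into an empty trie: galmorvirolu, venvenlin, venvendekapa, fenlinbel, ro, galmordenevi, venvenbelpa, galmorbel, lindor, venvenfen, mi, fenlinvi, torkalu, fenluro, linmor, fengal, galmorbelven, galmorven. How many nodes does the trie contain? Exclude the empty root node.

86

Count nodes per top-level branch (shared prefixes stored once):
  'f'-branch (fengal, fenlinbel, fenlinvi, fenluro): 17 nodes
  'g'-branch (galmorbel, galmorbelven, galmordenevi, galmorven, galmorvirolu): 26 nodes
  'l'-branch (lindor, linmor): 9 nodes
  'm'-branch (mi): 2 nodes
  'r'-branch (ro): 2 nodes
  't'-branch (torkalu): 7 nodes
  'v'-branch (venvenbelpa, venvendekapa, venvenfen, venvenlin): 23 nodes
Sum: 86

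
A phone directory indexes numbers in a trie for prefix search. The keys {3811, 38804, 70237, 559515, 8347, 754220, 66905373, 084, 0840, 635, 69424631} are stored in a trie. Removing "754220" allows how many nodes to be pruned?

5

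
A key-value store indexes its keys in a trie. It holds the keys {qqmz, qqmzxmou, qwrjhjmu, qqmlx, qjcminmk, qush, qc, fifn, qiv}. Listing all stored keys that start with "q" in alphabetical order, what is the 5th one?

qqmz

Filter for "q…" and sort: "qc", "qiv", "qjcminmk", "qqmlx", "qqmz", "qqmzxmou", "qush", "qwrjhjmu"
Position 5: qqmz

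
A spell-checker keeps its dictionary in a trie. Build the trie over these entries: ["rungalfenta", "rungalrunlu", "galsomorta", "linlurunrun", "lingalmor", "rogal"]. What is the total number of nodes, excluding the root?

For each word, the new-node count is its length minus the longest prefix already in the trie:
  "rungalfenta" → 11 new (r, u, n, g, a, l, f, e, n, t, a)
  "rungalrunlu" → prefix "rungal" already present; 5 new (r, u, n, l, u)
  "galsomorta" → 10 new (g, a, l, s, o, m, o, r, t, a)
  "linlurunrun" → 11 new (l, i, n, l, u, r, u, n, r, u, n)
  "lingalmor" → prefix "lin" already present; 6 new (g, a, l, m, o, r)
  "rogal" → prefix "r" already present; 4 new (o, g, a, l)
Total nodes = 11 + 5 + 10 + 11 + 6 + 4 = 47

47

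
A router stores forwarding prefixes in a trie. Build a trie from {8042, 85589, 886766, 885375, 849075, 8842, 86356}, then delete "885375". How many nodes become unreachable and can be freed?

4

After clearing the end-marker at "885375", prune upward until reaching a node still needed by another word.
The suffix "5375" (4 nodes) is used only by "885375"; the node for "88" still has the child "6", so pruning stops there.
Nodes removed: 4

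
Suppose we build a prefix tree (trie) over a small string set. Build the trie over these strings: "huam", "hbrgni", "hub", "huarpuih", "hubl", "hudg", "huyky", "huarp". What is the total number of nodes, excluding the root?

For each word, the new-node count is its length minus the longest prefix already in the trie:
  "huam" → 4 new (h, u, a, m)
  "hbrgni" → prefix "h" already present; 5 new (b, r, g, n, i)
  "hub" → prefix "hu" already present; 1 new (b)
  "huarpuih" → prefix "hua" already present; 5 new (r, p, u, i, h)
  "hubl" → prefix "hub" already present; 1 new (l)
  "hudg" → prefix "hu" already present; 2 new (d, g)
  "huyky" → prefix "hu" already present; 3 new (y, k, y)
  "huarp" → prefix "huarp" already present; 0 new (none)
Total nodes = 4 + 5 + 1 + 5 + 1 + 2 + 3 + 0 = 21

21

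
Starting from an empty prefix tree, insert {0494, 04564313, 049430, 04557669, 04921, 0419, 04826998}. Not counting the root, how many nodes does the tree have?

Trace insertions, counting only characters that open a new branch:
  "0494" → 4 new (0, 4, 9, 4)
  "04564313" → prefix "04" already present; 6 new (5, 6, 4, 3, 1, 3)
  "049430" → prefix "0494" already present; 2 new (3, 0)
  "04557669" → prefix "045" already present; 5 new (5, 7, 6, 6, 9)
  "04921" → prefix "049" already present; 2 new (2, 1)
  "0419" → prefix "04" already present; 2 new (1, 9)
  "04826998" → prefix "04" already present; 6 new (8, 2, 6, 9, 9, 8)
Total nodes = 4 + 6 + 2 + 5 + 2 + 2 + 6 = 27

27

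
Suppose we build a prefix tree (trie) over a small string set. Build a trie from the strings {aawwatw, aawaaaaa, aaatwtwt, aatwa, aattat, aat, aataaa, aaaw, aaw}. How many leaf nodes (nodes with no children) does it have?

Leaves are exactly the stored words that no other stored word extends.
Those words: "aaatwtwt", "aaaw", "aataaa", "aattat", "aatwa", "aawaaaaa", "aawwatw"
Leaf count: 7

7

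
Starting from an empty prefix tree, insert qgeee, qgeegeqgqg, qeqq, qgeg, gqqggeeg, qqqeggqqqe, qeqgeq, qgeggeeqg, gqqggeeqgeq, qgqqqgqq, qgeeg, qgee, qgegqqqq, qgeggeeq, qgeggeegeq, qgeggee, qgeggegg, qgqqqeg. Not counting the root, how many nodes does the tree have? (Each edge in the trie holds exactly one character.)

61

Trace insertions, counting only characters that open a new branch:
  "qgeee" → 5 new (q, g, e, e, e)
  "qgeegeqgqg" → prefix "qgee" already present; 6 new (g, e, q, g, q, g)
  "qeqq" → prefix "q" already present; 3 new (e, q, q)
  "qgeg" → prefix "qge" already present; 1 new (g)
  "gqqggeeg" → 8 new (g, q, q, g, g, e, e, g)
  "qqqeggqqqe" → prefix "q" already present; 9 new (q, q, e, g, g, q, q, q, e)
  "qeqgeq" → prefix "qeq" already present; 3 new (g, e, q)
  "qgeggeeqg" → prefix "qgeg" already present; 5 new (g, e, e, q, g)
  "gqqggeeqgeq" → prefix "gqqggee" already present; 4 new (q, g, e, q)
  "qgqqqgqq" → prefix "qg" already present; 6 new (q, q, q, g, q, q)
  "qgeeg" → prefix "qgeeg" already present; 0 new (none)
  "qgee" → prefix "qgee" already present; 0 new (none)
  "qgegqqqq" → prefix "qgeg" already present; 4 new (q, q, q, q)
  "qgeggeeq" → prefix "qgeggeeq" already present; 0 new (none)
  "qgeggeegeq" → prefix "qgeggee" already present; 3 new (g, e, q)
  "qgeggee" → prefix "qgeggee" already present; 0 new (none)
  "qgeggegg" → prefix "qgegge" already present; 2 new (g, g)
  "qgqqqeg" → prefix "qgqqq" already present; 2 new (e, g)
Total nodes = 5 + 6 + 3 + 1 + 8 + 9 + 3 + 5 + 4 + 6 + 0 + 0 + 4 + 0 + 3 + 0 + 2 + 2 = 61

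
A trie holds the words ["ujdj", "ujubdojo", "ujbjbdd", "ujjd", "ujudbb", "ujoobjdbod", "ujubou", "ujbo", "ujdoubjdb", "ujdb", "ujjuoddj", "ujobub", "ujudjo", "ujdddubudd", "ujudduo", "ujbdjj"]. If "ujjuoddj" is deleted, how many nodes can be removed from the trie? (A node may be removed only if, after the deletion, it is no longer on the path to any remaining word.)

A node on "ujjuoddj"'s path can go only if nothing else ends at it or branches off below it.
The suffix "uoddj" (5 nodes) is used only by "ujjuoddj"; the node for "ujj" still has the child "d", so pruning stops there.
Nodes removed: 5

5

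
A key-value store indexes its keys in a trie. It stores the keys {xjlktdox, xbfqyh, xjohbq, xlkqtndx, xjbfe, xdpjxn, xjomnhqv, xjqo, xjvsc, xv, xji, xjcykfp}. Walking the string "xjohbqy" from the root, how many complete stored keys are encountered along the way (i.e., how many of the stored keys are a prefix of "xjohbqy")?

1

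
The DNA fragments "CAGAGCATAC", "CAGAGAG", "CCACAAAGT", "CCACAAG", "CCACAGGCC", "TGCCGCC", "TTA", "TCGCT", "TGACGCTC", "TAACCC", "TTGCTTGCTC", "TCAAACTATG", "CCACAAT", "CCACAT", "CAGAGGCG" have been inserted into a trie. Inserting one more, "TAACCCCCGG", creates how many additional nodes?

4

The longest prefix of "TAACCCCCGG" already in the trie is "TAACCC" (length 6).
New nodes needed: |"TAACCCCCGG"| − 6 = 10 − 6 = 4.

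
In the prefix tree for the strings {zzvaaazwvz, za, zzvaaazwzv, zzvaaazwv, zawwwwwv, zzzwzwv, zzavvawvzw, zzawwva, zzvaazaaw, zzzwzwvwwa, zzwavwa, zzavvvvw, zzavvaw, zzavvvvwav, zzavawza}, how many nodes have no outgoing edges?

Leaves are exactly the stored words that no other stored word extends.
Those words: "zawwwwwv", "zzavawza", "zzavvawvzw", "zzavvvvwav", "zzawwva", "zzvaaazwvz", "zzvaaazwzv", "zzvaazaaw", "zzwavwa", "zzzwzwvwwa"
Leaf count: 10

10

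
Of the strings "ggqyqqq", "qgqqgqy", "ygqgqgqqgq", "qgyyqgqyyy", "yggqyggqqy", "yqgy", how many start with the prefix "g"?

Traverse to the node for "g", then collect every word in that subtree.
Matches: "ggqyqqq"
Count: 1

1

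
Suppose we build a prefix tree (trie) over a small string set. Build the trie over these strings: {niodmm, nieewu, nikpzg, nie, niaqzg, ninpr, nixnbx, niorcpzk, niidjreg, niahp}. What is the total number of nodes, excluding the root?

38

Trace insertions, counting only characters that open a new branch:
  "niodmm" → 6 new (n, i, o, d, m, m)
  "nieewu" → prefix "ni" already present; 4 new (e, e, w, u)
  "nikpzg" → prefix "ni" already present; 4 new (k, p, z, g)
  "nie" → prefix "nie" already present; 0 new (none)
  "niaqzg" → prefix "ni" already present; 4 new (a, q, z, g)
  "ninpr" → prefix "ni" already present; 3 new (n, p, r)
  "nixnbx" → prefix "ni" already present; 4 new (x, n, b, x)
  "niorcpzk" → prefix "nio" already present; 5 new (r, c, p, z, k)
  "niidjreg" → prefix "ni" already present; 6 new (i, d, j, r, e, g)
  "niahp" → prefix "nia" already present; 2 new (h, p)
Total nodes = 6 + 4 + 4 + 0 + 4 + 3 + 4 + 5 + 6 + 2 = 38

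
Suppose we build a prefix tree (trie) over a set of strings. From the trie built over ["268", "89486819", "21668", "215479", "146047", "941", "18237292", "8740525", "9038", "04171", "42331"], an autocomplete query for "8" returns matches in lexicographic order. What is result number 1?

8740525

DFS of the "8" subtree visits, in order: "8740525", "89486819"
The 1st is 8740525.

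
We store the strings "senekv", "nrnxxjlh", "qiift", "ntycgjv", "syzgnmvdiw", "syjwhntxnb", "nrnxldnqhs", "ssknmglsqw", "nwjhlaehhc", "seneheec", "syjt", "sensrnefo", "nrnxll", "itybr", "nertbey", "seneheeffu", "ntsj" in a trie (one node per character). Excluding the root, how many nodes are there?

Count nodes per top-level branch (shared prefixes stored once):
  'i'-branch (itybr): 5 nodes
  'n'-branch (nertbey, nrnxldnqhs, nrnxll, nrnxxjlh, ntsj, ntycgjv, nwjhlaehhc): 38 nodes
  'q'-branch (qiift): 5 nodes
  's'-branch (seneheec, seneheeffu, senekv, sensrnefo, ssknmglsqw, syjt, syjwhntxnb, syzgnmvdiw): 46 nodes
Sum: 94

94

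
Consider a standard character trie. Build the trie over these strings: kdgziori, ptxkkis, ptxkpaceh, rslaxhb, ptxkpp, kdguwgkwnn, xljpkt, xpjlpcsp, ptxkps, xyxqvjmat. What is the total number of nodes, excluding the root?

57

Insert word by word; a character creates a node only if that edge doesn't already exist:
  "kdgziori" → 8 new (k, d, g, z, i, o, r, i)
  "ptxkkis" → 7 new (p, t, x, k, k, i, s)
  "ptxkpaceh" → prefix "ptxk" already present; 5 new (p, a, c, e, h)
  "rslaxhb" → 7 new (r, s, l, a, x, h, b)
  "ptxkpp" → prefix "ptxkp" already present; 1 new (p)
  "kdguwgkwnn" → prefix "kdg" already present; 7 new (u, w, g, k, w, n, n)
  "xljpkt" → 6 new (x, l, j, p, k, t)
  "xpjlpcsp" → prefix "x" already present; 7 new (p, j, l, p, c, s, p)
  "ptxkps" → prefix "ptxkp" already present; 1 new (s)
  "xyxqvjmat" → prefix "x" already present; 8 new (y, x, q, v, j, m, a, t)
Total nodes = 8 + 7 + 5 + 7 + 1 + 7 + 6 + 7 + 1 + 8 = 57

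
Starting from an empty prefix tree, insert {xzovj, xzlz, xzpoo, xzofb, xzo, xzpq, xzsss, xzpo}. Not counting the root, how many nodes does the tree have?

Trace insertions, counting only characters that open a new branch:
  "xzovj" → 5 new (x, z, o, v, j)
  "xzlz" → prefix "xz" already present; 2 new (l, z)
  "xzpoo" → prefix "xz" already present; 3 new (p, o, o)
  "xzofb" → prefix "xzo" already present; 2 new (f, b)
  "xzo" → prefix "xzo" already present; 0 new (none)
  "xzpq" → prefix "xzp" already present; 1 new (q)
  "xzsss" → prefix "xz" already present; 3 new (s, s, s)
  "xzpo" → prefix "xzpo" already present; 0 new (none)
Total nodes = 5 + 2 + 3 + 2 + 0 + 1 + 3 + 0 = 16

16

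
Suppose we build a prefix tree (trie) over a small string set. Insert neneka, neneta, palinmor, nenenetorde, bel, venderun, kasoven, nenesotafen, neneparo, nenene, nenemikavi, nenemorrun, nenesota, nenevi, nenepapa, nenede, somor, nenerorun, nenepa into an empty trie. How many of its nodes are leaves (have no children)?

16

A leaf is a node with no children — equivalently, the end of a word that is not a proper prefix of any other stored word.
Those words: "bel", "kasoven", "nenede", "neneka", "nenemikavi", "nenemorrun", "nenenetorde", "nenepapa", "neneparo", "nenerorun", "nenesotafen", "neneta", "nenevi", "palinmor", "somor", "venderun"
Leaf count: 16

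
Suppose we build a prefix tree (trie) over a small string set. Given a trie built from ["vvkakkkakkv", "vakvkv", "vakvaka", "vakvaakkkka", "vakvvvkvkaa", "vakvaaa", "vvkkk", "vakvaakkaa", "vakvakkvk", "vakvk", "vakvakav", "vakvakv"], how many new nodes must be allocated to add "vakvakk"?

0

Every character of "vakvakk" already lies on an existing path (it is a prefix of some stored word).
No new nodes are needed: 0.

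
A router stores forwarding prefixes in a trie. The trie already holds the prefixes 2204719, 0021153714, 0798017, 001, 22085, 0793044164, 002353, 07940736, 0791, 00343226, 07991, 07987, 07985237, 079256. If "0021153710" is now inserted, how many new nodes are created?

"002115371" is already a path in the trie; the remaining "0" must be added.
Each of the 1 remaining characters creates one node.

1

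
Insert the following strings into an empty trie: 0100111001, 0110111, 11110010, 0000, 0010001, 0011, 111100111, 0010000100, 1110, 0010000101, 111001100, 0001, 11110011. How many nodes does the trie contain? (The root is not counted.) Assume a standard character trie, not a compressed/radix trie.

Count nodes per top-level branch (shared prefixes stored once):
  '0'-branch (0000, 0001, 0010000100, 0010000101, 0010001, 0011, 0100111001, 0110111): 30 nodes
  '1'-branch (1110, 111001100, 11110010, 11110011, 111100111): 16 nodes
Sum: 46

46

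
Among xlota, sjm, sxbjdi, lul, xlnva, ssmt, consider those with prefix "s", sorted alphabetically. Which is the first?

Words with prefix "s", in lexicographic order: "sjm", "ssmt", "sxbjdi"
Position 1: sjm

sjm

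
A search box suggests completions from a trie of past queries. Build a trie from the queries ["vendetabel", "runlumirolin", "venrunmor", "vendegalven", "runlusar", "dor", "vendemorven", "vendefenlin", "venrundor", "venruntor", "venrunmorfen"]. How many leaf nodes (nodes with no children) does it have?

10

Leaves are exactly the stored words that no other stored word extends.
Those words: "dor", "runlumirolin", "runlusar", "vendefenlin", "vendegalven", "vendemorven", "vendetabel", "venrundor", "venrunmorfen", "venruntor"
Leaf count: 10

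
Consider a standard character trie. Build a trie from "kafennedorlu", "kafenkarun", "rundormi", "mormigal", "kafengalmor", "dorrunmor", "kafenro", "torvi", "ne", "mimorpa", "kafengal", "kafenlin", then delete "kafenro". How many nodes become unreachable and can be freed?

2

After clearing the end-marker at "kafenro", prune upward until reaching a node still needed by another word.
The suffix "ro" (2 nodes) is used only by "kafenro"; the node for "kafen" still has the child "n", so pruning stops there.
Nodes removed: 2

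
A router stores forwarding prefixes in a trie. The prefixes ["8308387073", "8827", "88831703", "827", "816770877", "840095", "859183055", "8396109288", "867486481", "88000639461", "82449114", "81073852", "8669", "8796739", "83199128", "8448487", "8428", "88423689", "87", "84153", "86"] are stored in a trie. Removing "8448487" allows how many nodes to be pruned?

5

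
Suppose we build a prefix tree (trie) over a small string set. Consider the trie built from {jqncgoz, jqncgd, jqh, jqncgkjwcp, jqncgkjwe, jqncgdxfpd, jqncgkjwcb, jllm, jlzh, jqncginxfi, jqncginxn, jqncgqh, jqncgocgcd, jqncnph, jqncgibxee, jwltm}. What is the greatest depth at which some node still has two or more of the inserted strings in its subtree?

9

Look for the deepest trie node that still has at least two words in its subtree.
e.g. "jqncgkjwcb" and "jqncgkjwcp" share the prefix "jqncgkjwc" of length 9; no pair shares a longer one.
Longest shared-prefix length: 9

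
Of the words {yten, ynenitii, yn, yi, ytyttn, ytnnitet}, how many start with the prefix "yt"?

3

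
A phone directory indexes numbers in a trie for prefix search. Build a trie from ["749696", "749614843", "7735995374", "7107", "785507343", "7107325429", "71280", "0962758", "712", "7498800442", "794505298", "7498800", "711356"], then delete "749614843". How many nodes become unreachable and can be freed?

After clearing the end-marker at "749614843", prune upward until reaching a node still needed by another word.
The suffix "14843" (5 nodes) is used only by "749614843"; the node for "7496" still has the child "9", so pruning stops there.
Nodes removed: 5

5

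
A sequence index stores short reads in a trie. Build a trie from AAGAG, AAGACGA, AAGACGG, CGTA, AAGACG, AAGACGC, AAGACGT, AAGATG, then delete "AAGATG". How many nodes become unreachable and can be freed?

A node on "AAGATG"'s path can go only if nothing else ends at it or branches off below it.
The suffix "TG" (2 nodes) is used only by "AAGATG"; the node for "AAGA" still has the child "G", so pruning stops there.
Nodes removed: 2

2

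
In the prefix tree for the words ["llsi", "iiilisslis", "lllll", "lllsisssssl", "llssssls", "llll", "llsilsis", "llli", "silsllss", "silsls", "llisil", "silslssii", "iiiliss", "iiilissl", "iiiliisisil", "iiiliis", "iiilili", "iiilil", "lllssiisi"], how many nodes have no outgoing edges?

12

A leaf is a node with no children — equivalently, the end of a word that is not a proper prefix of any other stored word.
Those words: "iiiliisisil", "iiilili", "iiilisslis", "llisil", "llli", "lllll", "lllsisssssl", "lllssiisi", "llsilsis", "llssssls", "silsllss", "silslssii"
Leaf count: 12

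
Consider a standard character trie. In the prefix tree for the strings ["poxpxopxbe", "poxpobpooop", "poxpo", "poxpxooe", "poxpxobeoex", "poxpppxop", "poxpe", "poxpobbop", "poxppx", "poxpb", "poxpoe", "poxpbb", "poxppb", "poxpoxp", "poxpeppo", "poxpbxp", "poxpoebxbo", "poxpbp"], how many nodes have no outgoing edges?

14

A leaf is a node with no children — equivalently, the end of a word that is not a proper prefix of any other stored word.
Those words: "poxpbb", "poxpbp", "poxpbxp", "poxpeppo", "poxpobbop", "poxpobpooop", "poxpoebxbo", "poxpoxp", "poxppb", "poxpppxop", "poxppx", "poxpxobeoex", "poxpxooe", "poxpxopxbe"
Leaf count: 14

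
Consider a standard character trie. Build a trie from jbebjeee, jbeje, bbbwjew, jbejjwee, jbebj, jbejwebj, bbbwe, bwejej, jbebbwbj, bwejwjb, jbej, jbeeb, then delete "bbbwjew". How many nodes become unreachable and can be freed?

Walk "bbbwjew" from the leaf back toward the root, removing each node that no remaining word uses.
The suffix "jew" (3 nodes) is used only by "bbbwjew"; the node for "bbbw" still has the child "e", so pruning stops there.
Nodes removed: 3

3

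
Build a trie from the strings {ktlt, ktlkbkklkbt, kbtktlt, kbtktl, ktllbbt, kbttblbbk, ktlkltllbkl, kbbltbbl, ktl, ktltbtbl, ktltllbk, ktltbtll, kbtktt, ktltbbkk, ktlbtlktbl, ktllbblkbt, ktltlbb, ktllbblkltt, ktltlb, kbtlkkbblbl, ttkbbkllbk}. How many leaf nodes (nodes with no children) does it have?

Leaves are exactly the stored words that no other stored word extends.
Those words: "kbbltbbl", "kbtktlt", "kbtktt", "kbtlkkbblbl", "kbttblbbk", "ktlbtlktbl", "ktlkbkklkbt", "ktlkltllbkl", "ktllbblkbt", "ktllbblkltt", "ktllbbt", "ktltbbkk", "ktltbtbl", "ktltbtll", "ktltlbb", "ktltllbk", "ttkbbkllbk"
Leaf count: 17

17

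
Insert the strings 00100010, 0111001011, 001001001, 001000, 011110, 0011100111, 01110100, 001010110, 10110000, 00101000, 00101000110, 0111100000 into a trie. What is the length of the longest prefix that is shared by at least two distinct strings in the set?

Equivalently: take the maximum, over all pairs, of their longest common prefix length.
e.g. "00101000" and "00101000110" share the prefix "00101000" of length 8; no pair shares a longer one.
Longest shared-prefix length: 8

8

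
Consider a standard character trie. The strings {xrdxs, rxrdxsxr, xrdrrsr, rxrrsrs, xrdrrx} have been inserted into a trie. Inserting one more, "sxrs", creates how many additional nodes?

4

No existing word starts with "s", so every character of "sxrs" needs a new node.
4 − 0 = 4 new nodes.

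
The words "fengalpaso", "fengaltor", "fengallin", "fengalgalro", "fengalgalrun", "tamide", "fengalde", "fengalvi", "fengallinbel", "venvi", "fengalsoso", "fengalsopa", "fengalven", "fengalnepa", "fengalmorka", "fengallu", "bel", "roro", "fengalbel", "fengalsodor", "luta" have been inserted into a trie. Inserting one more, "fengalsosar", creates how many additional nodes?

2

Walking "fengalsosar" from the root, the first 9 characters ("fengalsos") follow existing edges; "a" is the first miss.
So 11 − 9 = 2 new nodes.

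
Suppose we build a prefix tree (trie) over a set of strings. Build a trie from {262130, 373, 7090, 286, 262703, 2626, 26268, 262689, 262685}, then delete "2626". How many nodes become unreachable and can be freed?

0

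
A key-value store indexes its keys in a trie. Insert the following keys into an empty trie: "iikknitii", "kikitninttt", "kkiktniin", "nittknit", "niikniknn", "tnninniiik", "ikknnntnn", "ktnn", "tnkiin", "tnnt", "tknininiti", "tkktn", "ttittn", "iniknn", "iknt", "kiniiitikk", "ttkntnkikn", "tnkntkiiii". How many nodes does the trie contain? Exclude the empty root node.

116

Count nodes per top-level branch (shared prefixes stored once):
  'i'-branch (iikknitii, ikknnntnn, iknt, iniknn): 24 nodes
  'k'-branch (kikitninttt, kiniiitikk, kkiktniin, ktnn): 30 nodes
  'n'-branch (niikniknn, nittknit): 15 nodes
  't'-branch (tkktn, tknininiti, tnkiin, tnkntkiiii, tnninniiik, tnnt, ttittn, ttkntnkikn): 47 nodes
Sum: 116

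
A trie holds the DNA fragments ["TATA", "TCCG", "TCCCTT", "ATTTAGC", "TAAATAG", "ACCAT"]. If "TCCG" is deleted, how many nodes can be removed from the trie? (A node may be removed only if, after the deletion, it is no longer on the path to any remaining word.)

1

After clearing the end-marker at "TCCG", prune upward until reaching a node still needed by another word.
The suffix "G" (1 node) is used only by "TCCG"; the node for "TCC" still has the child "C", so pruning stops there.
Nodes removed: 1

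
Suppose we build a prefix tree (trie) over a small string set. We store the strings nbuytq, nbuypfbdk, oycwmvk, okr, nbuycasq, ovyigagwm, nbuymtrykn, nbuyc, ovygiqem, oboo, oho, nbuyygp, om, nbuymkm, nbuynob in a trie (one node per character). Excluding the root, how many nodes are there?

Count nodes per top-level branch (shared prefixes stored once):
  'n'-branch (nbuyc, nbuycasq, nbuymkm, nbuymtrykn, nbuynob, nbuypfbdk, nbuytq, nbuyygp): 29 nodes
  'o'-branch (oboo, oho, okr, om, ovygiqem, ovyigagwm, oycwmvk): 28 nodes
Sum: 57

57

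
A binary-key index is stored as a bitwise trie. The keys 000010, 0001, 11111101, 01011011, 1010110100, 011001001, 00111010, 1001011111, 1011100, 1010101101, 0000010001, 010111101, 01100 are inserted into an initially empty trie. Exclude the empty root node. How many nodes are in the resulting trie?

For each word, the new-node count is its length minus the longest prefix already in the trie:
  "000010" → 6 new (0, 0, 0, 0, 1, 0)
  "0001" → prefix "000" already present; 1 new (1)
  "11111101" → 8 new (1, 1, 1, 1, 1, 1, 0, 1)
  "01011011" → prefix "0" already present; 7 new (1, 0, 1, 1, 0, 1, 1)
  "1010110100" → prefix "1" already present; 9 new (0, 1, 0, 1, 1, 0, 1, 0, 0)
  "011001001" → prefix "01" already present; 7 new (1, 0, 0, 1, 0, 0, 1)
  "00111010" → prefix "00" already present; 6 new (1, 1, 1, 0, 1, 0)
  "1001011111" → prefix "10" already present; 8 new (0, 1, 0, 1, 1, 1, 1, 1)
  "1011100" → prefix "101" already present; 4 new (1, 1, 0, 0)
  "1010101101" → prefix "10101" already present; 5 new (0, 1, 1, 0, 1)
  "0000010001" → prefix "0000" already present; 6 new (0, 1, 0, 0, 0, 1)
  "010111101" → prefix "01011" already present; 4 new (1, 1, 0, 1)
  "01100" → prefix "01100" already present; 0 new (none)
Total nodes = 6 + 1 + 8 + 7 + 9 + 7 + 6 + 8 + 4 + 5 + 6 + 4 + 0 = 71

71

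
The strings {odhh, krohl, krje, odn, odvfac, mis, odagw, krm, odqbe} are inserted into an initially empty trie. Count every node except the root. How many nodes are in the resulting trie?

26

Count nodes per top-level branch (shared prefixes stored once):
  'k'-branch (krje, krm, krohl): 8 nodes
  'm'-branch (mis): 3 nodes
  'o'-branch (odagw, odhh, odn, odqbe, odvfac): 15 nodes
Sum: 26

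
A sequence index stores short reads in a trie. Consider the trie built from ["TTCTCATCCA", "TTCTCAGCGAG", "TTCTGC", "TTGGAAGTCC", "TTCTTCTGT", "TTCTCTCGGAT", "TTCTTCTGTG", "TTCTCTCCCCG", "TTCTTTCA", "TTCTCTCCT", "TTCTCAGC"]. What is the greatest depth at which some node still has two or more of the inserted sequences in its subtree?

9

Equivalently: take the maximum, over all pairs, of their longest common prefix length.
"TTCTTCTGT" and "TTCTTCTGTG" agree on "TTCTTCTGT" (9 characters) before diverging; nothing deeper is shared.
Longest shared-prefix length: 9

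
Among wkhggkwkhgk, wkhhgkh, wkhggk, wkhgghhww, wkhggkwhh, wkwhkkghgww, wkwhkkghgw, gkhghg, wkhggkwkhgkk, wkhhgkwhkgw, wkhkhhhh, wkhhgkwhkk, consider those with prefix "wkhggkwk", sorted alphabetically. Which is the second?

DFS of the "wkhggkwk" subtree visits, in order: "wkhggkwkhgk", "wkhggkwkhgkk"
The 2nd is wkhggkwkhgkk.

wkhggkwkhgkk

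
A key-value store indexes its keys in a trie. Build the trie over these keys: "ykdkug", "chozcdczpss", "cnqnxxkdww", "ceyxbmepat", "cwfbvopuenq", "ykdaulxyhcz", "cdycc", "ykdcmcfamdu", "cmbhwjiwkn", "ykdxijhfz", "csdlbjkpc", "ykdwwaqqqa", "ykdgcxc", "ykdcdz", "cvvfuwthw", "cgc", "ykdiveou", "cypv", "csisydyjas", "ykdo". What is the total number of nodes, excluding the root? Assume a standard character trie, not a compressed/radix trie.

128

Insert word by word; a character creates a node only if that edge doesn't already exist:
  "ykdkug" → 6 new (y, k, d, k, u, g)
  "chozcdczpss" → 11 new (c, h, o, z, c, d, c, z, p, s, s)
  "cnqnxxkdww" → prefix "c" already present; 9 new (n, q, n, x, x, k, d, w, w)
  "ceyxbmepat" → prefix "c" already present; 9 new (e, y, x, b, m, e, p, a, t)
  "cwfbvopuenq" → prefix "c" already present; 10 new (w, f, b, v, o, p, u, e, n, q)
  "ykdaulxyhcz" → prefix "ykd" already present; 8 new (a, u, l, x, y, h, c, z)
  "cdycc" → prefix "c" already present; 4 new (d, y, c, c)
  "ykdcmcfamdu" → prefix "ykd" already present; 8 new (c, m, c, f, a, m, d, u)
  "cmbhwjiwkn" → prefix "c" already present; 9 new (m, b, h, w, j, i, w, k, n)
  "ykdxijhfz" → prefix "ykd" already present; 6 new (x, i, j, h, f, z)
  "csdlbjkpc" → prefix "c" already present; 8 new (s, d, l, b, j, k, p, c)
  "ykdwwaqqqa" → prefix "ykd" already present; 7 new (w, w, a, q, q, q, a)
  "ykdgcxc" → prefix "ykd" already present; 4 new (g, c, x, c)
  "ykdcdz" → prefix "ykdc" already present; 2 new (d, z)
  "cvvfuwthw" → prefix "c" already present; 8 new (v, v, f, u, w, t, h, w)
  "cgc" → prefix "c" already present; 2 new (g, c)
  "ykdiveou" → prefix "ykd" already present; 5 new (i, v, e, o, u)
  "cypv" → prefix "c" already present; 3 new (y, p, v)
  "csisydyjas" → prefix "cs" already present; 8 new (i, s, y, d, y, j, a, s)
  "ykdo" → prefix "ykd" already present; 1 new (o)
Total nodes = 6 + 11 + 9 + 9 + 10 + 8 + 4 + 8 + 9 + 6 + 8 + 7 + 4 + 2 + 8 + 2 + 5 + 3 + 8 + 1 = 128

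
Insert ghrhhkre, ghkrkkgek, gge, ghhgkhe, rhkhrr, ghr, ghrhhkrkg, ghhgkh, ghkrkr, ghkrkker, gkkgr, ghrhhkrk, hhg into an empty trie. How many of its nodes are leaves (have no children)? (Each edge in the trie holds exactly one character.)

10

A leaf is a node with no children — equivalently, the end of a word that is not a proper prefix of any other stored word.
Those words: "gge", "ghhgkhe", "ghkrkker", "ghkrkkgek", "ghkrkr", "ghrhhkre", "ghrhhkrkg", "gkkgr", "hhg", "rhkhrr"
Leaf count: 10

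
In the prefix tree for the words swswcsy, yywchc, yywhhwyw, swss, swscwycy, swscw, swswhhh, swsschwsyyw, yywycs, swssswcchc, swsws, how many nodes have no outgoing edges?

Leaves are exactly the stored words that no other stored word extends.
Those words: "swscwycy", "swsschwsyyw", "swssswcchc", "swswcsy", "swswhhh", "swsws", "yywchc", "yywhhwyw", "yywycs"
Leaf count: 9

9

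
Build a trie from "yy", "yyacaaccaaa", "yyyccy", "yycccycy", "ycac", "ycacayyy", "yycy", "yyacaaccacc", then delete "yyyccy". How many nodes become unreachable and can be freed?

A node on "yyyccy"'s path can go only if nothing else ends at it or branches off below it.
The suffix "yccy" (4 nodes) is used only by "yyyccy"; the node for "yy" still has the child "a", so pruning stops there.
Nodes removed: 4

4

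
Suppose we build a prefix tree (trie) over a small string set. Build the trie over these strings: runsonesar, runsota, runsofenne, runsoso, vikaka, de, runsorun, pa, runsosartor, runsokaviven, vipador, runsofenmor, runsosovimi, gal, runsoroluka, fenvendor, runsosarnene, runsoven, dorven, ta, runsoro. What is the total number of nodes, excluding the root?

87

Trace insertions, counting only characters that open a new branch:
  "runsonesar" → 10 new (r, u, n, s, o, n, e, s, a, r)
  "runsota" → prefix "runso" already present; 2 new (t, a)
  "runsofenne" → prefix "runso" already present; 5 new (f, e, n, n, e)
  "runsoso" → prefix "runso" already present; 2 new (s, o)
  "vikaka" → 6 new (v, i, k, a, k, a)
  "de" → 2 new (d, e)
  "runsorun" → prefix "runso" already present; 3 new (r, u, n)
  "pa" → 2 new (p, a)
  "runsosartor" → prefix "runsos" already present; 5 new (a, r, t, o, r)
  "runsokaviven" → prefix "runso" already present; 7 new (k, a, v, i, v, e, n)
  "vipador" → prefix "vi" already present; 5 new (p, a, d, o, r)
  "runsofenmor" → prefix "runsofen" already present; 3 new (m, o, r)
  "runsosovimi" → prefix "runsoso" already present; 4 new (v, i, m, i)
  "gal" → 3 new (g, a, l)
  "runsoroluka" → prefix "runsor" already present; 5 new (o, l, u, k, a)
  "fenvendor" → 9 new (f, e, n, v, e, n, d, o, r)
  "runsosarnene" → prefix "runsosar" already present; 4 new (n, e, n, e)
  "runsoven" → prefix "runso" already present; 3 new (v, e, n)
  "dorven" → prefix "d" already present; 5 new (o, r, v, e, n)
  "ta" → 2 new (t, a)
  "runsoro" → prefix "runsoro" already present; 0 new (none)
Total nodes = 10 + 2 + 5 + 2 + 6 + 2 + 3 + 2 + 5 + 7 + 5 + 3 + 4 + 3 + 5 + 9 + 4 + 3 + 5 + 2 + 0 = 87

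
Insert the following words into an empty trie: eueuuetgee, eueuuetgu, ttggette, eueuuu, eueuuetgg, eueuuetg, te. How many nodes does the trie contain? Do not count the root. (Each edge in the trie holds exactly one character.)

22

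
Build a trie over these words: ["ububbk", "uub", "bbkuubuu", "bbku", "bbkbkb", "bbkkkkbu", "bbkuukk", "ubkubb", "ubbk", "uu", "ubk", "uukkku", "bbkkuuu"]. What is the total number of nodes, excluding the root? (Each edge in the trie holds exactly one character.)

Trie structure (* marks end of a word):
(root)
├─ b
│  └─ b
│     └─ k
│        ├─ b
│        │  └─ k
│        │     └─ b *
│        ├─ k
│        │  ├─ k
│        │  │  └─ k
│        │  │     └─ b
│        │  │        └─ u *
│        │  └─ u
│        │     └─ u
│        │        └─ u *
│        └─ u *
│           └─ u
│              ├─ b
│              │  └─ u
│              │     └─ u *
│              └─ k
│                 └─ k *
└─ u
   ├─ b
   │  ├─ b
   │  │  └─ k *
   │  ├─ k *
   │  │  └─ u
   │  │     └─ b
   │  │        └─ b *
   │  └─ u
   │     └─ b
   │        └─ b
   │           └─ k *
   └─ u *
      ├─ b *
      └─ k
         └─ k
            └─ k
               └─ u *
Counting every labelled node above: 39.

39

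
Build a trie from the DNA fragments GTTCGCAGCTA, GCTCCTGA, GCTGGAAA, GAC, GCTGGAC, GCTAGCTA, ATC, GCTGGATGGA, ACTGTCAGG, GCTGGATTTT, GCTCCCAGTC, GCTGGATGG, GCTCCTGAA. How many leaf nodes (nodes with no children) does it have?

11

Leaves are exactly the stored words that no other stored word extends.
Those words: "ACTGTCAGG", "ATC", "GAC", "GCTAGCTA", "GCTCCCAGTC", "GCTCCTGAA", "GCTGGAAA", "GCTGGAC", "GCTGGATGGA", "GCTGGATTTT", "GTTCGCAGCTA"
Leaf count: 11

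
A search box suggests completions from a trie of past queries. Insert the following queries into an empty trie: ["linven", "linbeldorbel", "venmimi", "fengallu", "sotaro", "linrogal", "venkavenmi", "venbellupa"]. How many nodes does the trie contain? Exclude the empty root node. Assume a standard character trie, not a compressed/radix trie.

55

For each word, the new-node count is its length minus the longest prefix already in the trie:
  "linven" → 6 new (l, i, n, v, e, n)
  "linbeldorbel" → prefix "lin" already present; 9 new (b, e, l, d, o, r, b, e, l)
  "venmimi" → 7 new (v, e, n, m, i, m, i)
  "fengallu" → 8 new (f, e, n, g, a, l, l, u)
  "sotaro" → 6 new (s, o, t, a, r, o)
  "linrogal" → prefix "lin" already present; 5 new (r, o, g, a, l)
  "venkavenmi" → prefix "ven" already present; 7 new (k, a, v, e, n, m, i)
  "venbellupa" → prefix "ven" already present; 7 new (b, e, l, l, u, p, a)
Total nodes = 6 + 9 + 7 + 8 + 6 + 5 + 7 + 7 = 55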